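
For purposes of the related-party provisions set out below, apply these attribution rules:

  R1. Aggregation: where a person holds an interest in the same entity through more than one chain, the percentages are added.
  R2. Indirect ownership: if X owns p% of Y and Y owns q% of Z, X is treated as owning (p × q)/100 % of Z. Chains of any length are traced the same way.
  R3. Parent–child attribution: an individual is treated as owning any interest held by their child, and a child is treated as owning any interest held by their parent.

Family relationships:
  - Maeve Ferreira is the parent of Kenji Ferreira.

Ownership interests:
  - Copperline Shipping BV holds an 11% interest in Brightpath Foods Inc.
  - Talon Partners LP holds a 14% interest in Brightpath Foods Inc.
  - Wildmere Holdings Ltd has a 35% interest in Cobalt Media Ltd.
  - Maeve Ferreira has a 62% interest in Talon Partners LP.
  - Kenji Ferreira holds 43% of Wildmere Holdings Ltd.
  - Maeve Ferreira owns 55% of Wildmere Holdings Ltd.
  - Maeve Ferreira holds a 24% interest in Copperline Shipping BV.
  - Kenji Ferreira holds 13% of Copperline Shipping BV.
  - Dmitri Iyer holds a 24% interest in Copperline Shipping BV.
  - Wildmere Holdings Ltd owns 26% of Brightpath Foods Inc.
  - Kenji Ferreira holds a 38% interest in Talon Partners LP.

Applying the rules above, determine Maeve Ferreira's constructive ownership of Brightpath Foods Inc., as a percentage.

43.55%

By parent–child attribution (R3), Maeve Ferreira is treated as also owning Kenji Ferreira's interest in Talon Partners LP, giving 62% + 38% = 100%.
By parent–child attribution (R3), Maeve Ferreira is treated as also owning Kenji Ferreira's interest in Copperline Shipping BV, giving 24% + 13% = 37%.
By parent–child attribution (R3), Maeve Ferreira is treated as also owning Kenji Ferreira's interest in Wildmere Holdings Ltd, giving 55% + 43% = 98%.
Chain via Talon Partners LP (R2): 100% × 14% = 14% of Brightpath Foods Inc.
Chain via Copperline Shipping BV (R2): 37% × 11% = 4.07% of Brightpath Foods Inc.
Chain via Wildmere Holdings Ltd (R2): 98% × 26% = 25.48% of Brightpath Foods Inc.
Aggregating (R1): 14% + 4.07% + 25.48% = 43.55%.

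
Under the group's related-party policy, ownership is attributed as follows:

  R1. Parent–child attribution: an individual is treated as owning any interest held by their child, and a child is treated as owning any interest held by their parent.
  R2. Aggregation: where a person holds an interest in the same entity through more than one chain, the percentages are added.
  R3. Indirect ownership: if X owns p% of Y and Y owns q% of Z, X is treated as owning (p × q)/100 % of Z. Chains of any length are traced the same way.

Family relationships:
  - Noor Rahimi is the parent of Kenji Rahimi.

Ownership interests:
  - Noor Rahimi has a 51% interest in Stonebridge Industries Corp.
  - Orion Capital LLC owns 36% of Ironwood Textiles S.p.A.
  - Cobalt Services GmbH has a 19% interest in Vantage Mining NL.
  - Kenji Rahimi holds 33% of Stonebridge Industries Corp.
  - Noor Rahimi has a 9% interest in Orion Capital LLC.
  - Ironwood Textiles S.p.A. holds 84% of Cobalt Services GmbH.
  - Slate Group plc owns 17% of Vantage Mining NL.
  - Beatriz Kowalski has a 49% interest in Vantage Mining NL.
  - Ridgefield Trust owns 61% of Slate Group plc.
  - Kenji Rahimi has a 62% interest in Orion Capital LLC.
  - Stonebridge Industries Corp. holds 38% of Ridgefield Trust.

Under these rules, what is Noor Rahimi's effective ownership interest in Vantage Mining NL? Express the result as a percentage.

7.38948%

By parent–child attribution (R1), Noor Rahimi is treated as also owning Kenji Rahimi's interest in Stonebridge Industries Corp, giving 51% + 33% = 84%.
By parent–child attribution (R1), Noor Rahimi is treated as also owning Kenji Rahimi's interest in Orion Capital LLC, giving 9% + 62% = 71%.
Chain via Stonebridge Industries Corp. → Ridgefield Trust → Slate Group plc (R3): 84% × 38% × 61% × 17% = 3.310104% of Vantage Mining NL.
Chain via Orion Capital LLC → Ironwood Textiles S.p.A. → Cobalt Services GmbH (R3): 71% × 36% × 84% × 19% = 4.079376% of Vantage Mining NL.
Aggregating (R2): 3.310104% + 4.079376% = 7.38948%.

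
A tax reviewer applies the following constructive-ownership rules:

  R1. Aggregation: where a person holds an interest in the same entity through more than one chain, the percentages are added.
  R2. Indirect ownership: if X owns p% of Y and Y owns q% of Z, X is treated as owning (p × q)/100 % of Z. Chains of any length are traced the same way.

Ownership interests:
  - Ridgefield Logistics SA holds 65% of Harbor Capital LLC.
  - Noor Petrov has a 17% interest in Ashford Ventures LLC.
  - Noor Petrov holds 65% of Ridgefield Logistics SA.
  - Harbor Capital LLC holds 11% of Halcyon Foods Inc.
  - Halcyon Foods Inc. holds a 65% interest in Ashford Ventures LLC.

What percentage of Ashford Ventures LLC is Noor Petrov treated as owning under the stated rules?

Chain via Ridgefield Logistics SA → Harbor Capital LLC → Halcyon Foods Inc. (R2): 65% × 65% × 11% × 65% = 3.020875% of Ashford Ventures LLC.
Direct interest in Ashford Ventures LLC: 17%.
Aggregating (R1): 3.020875% + 17% = 20.020875%.

20.020875%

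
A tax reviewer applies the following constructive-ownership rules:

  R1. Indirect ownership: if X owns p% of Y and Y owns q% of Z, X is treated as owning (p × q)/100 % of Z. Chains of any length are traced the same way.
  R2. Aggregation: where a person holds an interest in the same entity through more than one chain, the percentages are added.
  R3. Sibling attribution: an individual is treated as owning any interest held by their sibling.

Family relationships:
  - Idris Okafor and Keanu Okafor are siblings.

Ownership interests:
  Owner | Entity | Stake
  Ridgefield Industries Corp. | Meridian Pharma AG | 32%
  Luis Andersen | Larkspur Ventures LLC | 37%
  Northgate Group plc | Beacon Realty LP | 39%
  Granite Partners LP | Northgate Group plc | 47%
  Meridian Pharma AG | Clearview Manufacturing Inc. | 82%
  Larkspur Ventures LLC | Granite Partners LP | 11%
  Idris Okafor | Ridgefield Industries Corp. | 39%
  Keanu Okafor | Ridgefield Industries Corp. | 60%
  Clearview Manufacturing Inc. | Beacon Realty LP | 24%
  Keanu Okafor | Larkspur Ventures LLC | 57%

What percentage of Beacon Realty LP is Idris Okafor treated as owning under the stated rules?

7.383915%

By sibling attribution (R3), Idris Okafor is treated as also owning Keanu Okafor's interest in Ridgefield Industries Corp, giving 39% + 60% = 99%.
By sibling attribution (R3), Idris Okafor is treated as owning Keanu Okafor's 57% interest in Larkspur Ventures LLC.
Chain via Ridgefield Industries Corp. → Meridian Pharma AG → Clearview Manufacturing Inc. (R1): 99% × 32% × 82% × 24% = 6.234624% of Beacon Realty LP.
Chain via Larkspur Ventures LLC → Granite Partners LP → Northgate Group plc (R1): 57% × 11% × 47% × 39% = 1.149291% of Beacon Realty LP.
Aggregating (R2): 6.234624% + 1.149291% = 7.383915%.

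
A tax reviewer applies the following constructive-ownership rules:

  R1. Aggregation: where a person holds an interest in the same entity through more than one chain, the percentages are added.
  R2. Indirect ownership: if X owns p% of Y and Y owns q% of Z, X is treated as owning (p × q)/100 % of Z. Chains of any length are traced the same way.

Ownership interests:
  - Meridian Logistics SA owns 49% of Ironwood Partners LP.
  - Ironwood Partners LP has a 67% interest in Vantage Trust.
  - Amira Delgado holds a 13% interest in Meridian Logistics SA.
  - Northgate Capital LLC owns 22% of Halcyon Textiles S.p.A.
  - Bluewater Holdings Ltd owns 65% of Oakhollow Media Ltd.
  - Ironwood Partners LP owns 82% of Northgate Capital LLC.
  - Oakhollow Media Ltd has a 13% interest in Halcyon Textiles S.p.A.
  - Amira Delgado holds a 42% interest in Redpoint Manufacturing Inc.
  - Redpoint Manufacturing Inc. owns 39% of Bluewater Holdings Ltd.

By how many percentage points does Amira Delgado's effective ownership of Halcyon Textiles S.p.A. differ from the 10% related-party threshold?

Chain via Meridian Logistics SA → Ironwood Partners LP → Northgate Capital LLC (R2): 13% × 49% × 82% × 22% = 1.149148% of Halcyon Textiles S.p.A.
Chain via Redpoint Manufacturing Inc. → Bluewater Holdings Ltd → Oakhollow Media Ltd (R2): 42% × 39% × 65% × 13% = 1.38411% of Halcyon Textiles S.p.A.
Aggregating (R1): 1.149148% + 1.38411% = 2.533258%.
2.533258% falls short of the 10% threshold by 7.466742 percentage points.

7.466742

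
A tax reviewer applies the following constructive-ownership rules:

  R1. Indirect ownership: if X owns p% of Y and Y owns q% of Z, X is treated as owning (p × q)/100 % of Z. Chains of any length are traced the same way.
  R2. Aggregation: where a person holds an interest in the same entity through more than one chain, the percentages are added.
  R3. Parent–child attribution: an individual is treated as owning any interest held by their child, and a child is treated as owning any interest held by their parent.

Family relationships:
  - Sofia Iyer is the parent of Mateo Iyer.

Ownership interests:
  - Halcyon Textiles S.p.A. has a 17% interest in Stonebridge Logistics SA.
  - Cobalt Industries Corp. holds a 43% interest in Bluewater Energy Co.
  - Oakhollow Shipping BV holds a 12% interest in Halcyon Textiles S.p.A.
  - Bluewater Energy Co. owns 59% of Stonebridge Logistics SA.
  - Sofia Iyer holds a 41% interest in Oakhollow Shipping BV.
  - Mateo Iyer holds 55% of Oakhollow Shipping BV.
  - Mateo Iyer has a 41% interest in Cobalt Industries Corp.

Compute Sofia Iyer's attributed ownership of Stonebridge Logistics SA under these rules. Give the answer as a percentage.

12.3601%

By parent–child attribution (R3), Sofia Iyer is treated as also owning Mateo Iyer's interest in Oakhollow Shipping BV, giving 41% + 55% = 96%.
By parent–child attribution (R3), Sofia Iyer is treated as owning Mateo Iyer's 41% interest in Cobalt Industries Corp.
Chain via Oakhollow Shipping BV → Halcyon Textiles S.p.A. (R1): 96% × 12% × 17% = 1.9584% of Stonebridge Logistics SA.
Chain via Cobalt Industries Corp. → Bluewater Energy Co. (R1): 41% × 43% × 59% = 10.4017% of Stonebridge Logistics SA.
Aggregating (R2): 1.9584% + 10.4017% = 12.3601%.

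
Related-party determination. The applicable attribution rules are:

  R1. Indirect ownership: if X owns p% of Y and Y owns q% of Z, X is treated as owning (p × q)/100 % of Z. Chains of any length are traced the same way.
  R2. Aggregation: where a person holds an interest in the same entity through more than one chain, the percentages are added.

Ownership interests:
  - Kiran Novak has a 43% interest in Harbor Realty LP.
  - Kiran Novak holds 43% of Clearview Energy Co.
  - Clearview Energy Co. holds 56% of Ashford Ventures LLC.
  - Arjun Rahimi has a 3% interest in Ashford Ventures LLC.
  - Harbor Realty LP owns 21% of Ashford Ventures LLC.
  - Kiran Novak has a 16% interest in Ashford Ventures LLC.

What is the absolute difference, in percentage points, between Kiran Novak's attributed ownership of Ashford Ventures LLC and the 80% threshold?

Chain via Harbor Realty LP (R1): 43% × 21% = 9.03% of Ashford Ventures LLC.
Chain via Clearview Energy Co. (R1): 43% × 56% = 24.08% of Ashford Ventures LLC.
Direct interest in Ashford Ventures LLC: 16%.
Aggregating (R2): 9.03% + 24.08% + 16% = 49.11%.
49.11% falls short of the 80% threshold by 30.89 percentage points.

30.89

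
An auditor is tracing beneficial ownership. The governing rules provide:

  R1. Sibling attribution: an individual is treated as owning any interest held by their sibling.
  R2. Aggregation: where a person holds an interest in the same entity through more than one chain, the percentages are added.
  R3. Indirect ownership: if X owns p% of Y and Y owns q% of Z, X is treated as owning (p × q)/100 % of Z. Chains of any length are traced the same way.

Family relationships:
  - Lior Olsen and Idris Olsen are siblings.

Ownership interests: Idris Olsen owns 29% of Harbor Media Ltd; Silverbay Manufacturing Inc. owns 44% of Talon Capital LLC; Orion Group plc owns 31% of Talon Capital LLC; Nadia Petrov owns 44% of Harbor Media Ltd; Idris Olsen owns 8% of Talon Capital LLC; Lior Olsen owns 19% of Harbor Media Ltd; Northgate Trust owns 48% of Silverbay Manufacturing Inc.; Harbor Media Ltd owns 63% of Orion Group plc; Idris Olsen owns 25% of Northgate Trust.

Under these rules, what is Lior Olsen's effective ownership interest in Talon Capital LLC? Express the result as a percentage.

22.6544%

By sibling attribution (R1), Lior Olsen is treated as also owning Idris Olsen's interest in Harbor Media Ltd, giving 19% + 29% = 48%.
By sibling attribution (R1), Lior Olsen is treated as owning Idris Olsen's 25% interest in Northgate Trust.
By sibling attribution (R1), Lior Olsen is treated as owning Idris Olsen's 8% interest in Talon Capital LLC.
Chain via Harbor Media Ltd → Orion Group plc (R3): 48% × 63% × 31% = 9.3744% of Talon Capital LLC.
Chain via Northgate Trust → Silverbay Manufacturing Inc. (R3): 25% × 48% × 44% = 5.28% of Talon Capital LLC.
Direct interest in Talon Capital LLC: 8%.
Aggregating (R2): 9.3744% + 5.28% + 8% = 22.6544%.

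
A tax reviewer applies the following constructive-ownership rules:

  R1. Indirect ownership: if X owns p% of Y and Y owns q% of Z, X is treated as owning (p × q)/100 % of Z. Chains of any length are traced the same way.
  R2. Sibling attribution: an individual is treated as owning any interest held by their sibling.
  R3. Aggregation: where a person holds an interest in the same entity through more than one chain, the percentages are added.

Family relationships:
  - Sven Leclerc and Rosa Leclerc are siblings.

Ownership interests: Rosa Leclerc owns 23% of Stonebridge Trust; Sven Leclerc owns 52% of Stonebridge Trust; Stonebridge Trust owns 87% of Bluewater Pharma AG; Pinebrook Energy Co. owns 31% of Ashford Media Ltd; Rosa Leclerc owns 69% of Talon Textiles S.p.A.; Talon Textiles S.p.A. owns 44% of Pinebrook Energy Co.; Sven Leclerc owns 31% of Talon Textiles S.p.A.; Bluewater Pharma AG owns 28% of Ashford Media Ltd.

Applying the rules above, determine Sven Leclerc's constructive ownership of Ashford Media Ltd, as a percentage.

31.91%

By sibling attribution (R2), Sven Leclerc is treated as also owning Rosa Leclerc's interest in Talon Textiles S.p.A, giving 31% + 69% = 100%.
By sibling attribution (R2), Sven Leclerc is treated as also owning Rosa Leclerc's interest in Stonebridge Trust, giving 52% + 23% = 75%.
Chain via Talon Textiles S.p.A. → Pinebrook Energy Co. (R1): 100% × 44% × 31% = 13.64% of Ashford Media Ltd.
Chain via Stonebridge Trust → Bluewater Pharma AG (R1): 75% × 87% × 28% = 18.27% of Ashford Media Ltd.
Aggregating (R3): 13.64% + 18.27% = 31.91%.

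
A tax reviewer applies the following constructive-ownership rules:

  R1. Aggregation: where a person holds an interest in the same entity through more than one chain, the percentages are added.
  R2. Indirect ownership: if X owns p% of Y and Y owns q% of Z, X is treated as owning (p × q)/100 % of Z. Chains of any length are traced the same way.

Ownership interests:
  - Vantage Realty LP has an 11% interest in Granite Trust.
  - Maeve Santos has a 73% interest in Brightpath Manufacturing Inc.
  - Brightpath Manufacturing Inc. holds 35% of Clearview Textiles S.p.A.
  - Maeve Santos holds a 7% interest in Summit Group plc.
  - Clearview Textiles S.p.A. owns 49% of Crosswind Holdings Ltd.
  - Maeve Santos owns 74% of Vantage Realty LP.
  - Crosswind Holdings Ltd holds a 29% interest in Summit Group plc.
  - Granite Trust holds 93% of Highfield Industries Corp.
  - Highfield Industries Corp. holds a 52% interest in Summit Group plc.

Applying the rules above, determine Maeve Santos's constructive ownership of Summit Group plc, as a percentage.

Chain via Brightpath Manufacturing Inc. → Clearview Textiles S.p.A. → Crosswind Holdings Ltd (R2): 73% × 35% × 49% × 29% = 3.630655% of Summit Group plc.
Chain via Vantage Realty LP → Granite Trust → Highfield Industries Corp. (R2): 74% × 11% × 93% × 52% = 3.936504% of Summit Group plc.
Direct interest in Summit Group plc: 7%.
Aggregating (R1): 3.630655% + 3.936504% + 7% = 14.567159%.

14.567159%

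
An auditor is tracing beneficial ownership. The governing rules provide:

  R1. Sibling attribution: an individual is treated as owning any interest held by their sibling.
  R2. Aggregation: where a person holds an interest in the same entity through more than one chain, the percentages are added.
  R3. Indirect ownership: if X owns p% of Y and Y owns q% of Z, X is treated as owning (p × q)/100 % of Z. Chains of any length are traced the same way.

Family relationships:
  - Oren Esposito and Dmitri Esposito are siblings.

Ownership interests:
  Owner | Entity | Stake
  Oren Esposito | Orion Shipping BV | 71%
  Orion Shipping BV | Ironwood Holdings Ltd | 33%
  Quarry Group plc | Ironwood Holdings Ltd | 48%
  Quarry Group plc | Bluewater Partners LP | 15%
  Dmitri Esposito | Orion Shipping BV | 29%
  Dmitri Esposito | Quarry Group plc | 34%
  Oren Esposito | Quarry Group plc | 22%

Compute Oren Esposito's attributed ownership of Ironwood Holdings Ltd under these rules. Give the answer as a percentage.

59.88%

By sibling attribution (R1), Oren Esposito is treated as also owning Dmitri Esposito's interest in Quarry Group plc, giving 22% + 34% = 56%.
By sibling attribution (R1), Oren Esposito is treated as also owning Dmitri Esposito's interest in Orion Shipping BV, giving 71% + 29% = 100%.
Chain via Quarry Group plc (R3): 56% × 48% = 26.88% of Ironwood Holdings Ltd.
Chain via Orion Shipping BV (R3): 100% × 33% = 33% of Ironwood Holdings Ltd.
Aggregating (R2): 26.88% + 33% = 59.88%.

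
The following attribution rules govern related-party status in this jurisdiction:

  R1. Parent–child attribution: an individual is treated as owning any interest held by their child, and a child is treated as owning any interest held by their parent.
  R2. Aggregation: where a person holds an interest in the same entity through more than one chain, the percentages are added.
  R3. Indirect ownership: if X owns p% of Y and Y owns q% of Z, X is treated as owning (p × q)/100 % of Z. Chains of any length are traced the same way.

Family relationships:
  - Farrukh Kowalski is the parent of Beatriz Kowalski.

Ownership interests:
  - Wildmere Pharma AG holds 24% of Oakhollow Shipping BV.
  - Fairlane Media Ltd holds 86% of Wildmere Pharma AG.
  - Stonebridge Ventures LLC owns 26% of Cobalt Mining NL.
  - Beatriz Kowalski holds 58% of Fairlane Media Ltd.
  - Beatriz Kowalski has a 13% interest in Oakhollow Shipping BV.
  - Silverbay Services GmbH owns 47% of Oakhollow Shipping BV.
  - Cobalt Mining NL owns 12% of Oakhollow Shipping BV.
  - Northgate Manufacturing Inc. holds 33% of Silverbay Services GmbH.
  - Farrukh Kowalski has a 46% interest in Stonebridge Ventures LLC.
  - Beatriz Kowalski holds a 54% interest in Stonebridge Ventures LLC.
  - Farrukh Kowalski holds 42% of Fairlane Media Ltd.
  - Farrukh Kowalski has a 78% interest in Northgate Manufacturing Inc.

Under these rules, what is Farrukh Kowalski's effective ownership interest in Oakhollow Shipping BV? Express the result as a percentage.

By parent–child attribution (R1), Farrukh Kowalski is treated as also owning Beatriz Kowalski's interest in Stonebridge Ventures LLC, giving 46% + 54% = 100%.
By parent–child attribution (R1), Farrukh Kowalski is treated as also owning Beatriz Kowalski's interest in Fairlane Media Ltd, giving 42% + 58% = 100%.
By parent–child attribution (R1), Farrukh Kowalski is treated as owning Beatriz Kowalski's 13% interest in Oakhollow Shipping BV.
Chain via Stonebridge Ventures LLC → Cobalt Mining NL (R3): 100% × 26% × 12% = 3.12% of Oakhollow Shipping BV.
Chain via Northgate Manufacturing Inc. → Silverbay Services GmbH (R3): 78% × 33% × 47% = 12.0978% of Oakhollow Shipping BV.
Chain via Fairlane Media Ltd → Wildmere Pharma AG (R3): 100% × 86% × 24% = 20.64% of Oakhollow Shipping BV.
Direct interest in Oakhollow Shipping BV: 13%.
Aggregating (R2): 3.12% + 12.0978% + 20.64% + 13% = 48.8578%.

48.8578%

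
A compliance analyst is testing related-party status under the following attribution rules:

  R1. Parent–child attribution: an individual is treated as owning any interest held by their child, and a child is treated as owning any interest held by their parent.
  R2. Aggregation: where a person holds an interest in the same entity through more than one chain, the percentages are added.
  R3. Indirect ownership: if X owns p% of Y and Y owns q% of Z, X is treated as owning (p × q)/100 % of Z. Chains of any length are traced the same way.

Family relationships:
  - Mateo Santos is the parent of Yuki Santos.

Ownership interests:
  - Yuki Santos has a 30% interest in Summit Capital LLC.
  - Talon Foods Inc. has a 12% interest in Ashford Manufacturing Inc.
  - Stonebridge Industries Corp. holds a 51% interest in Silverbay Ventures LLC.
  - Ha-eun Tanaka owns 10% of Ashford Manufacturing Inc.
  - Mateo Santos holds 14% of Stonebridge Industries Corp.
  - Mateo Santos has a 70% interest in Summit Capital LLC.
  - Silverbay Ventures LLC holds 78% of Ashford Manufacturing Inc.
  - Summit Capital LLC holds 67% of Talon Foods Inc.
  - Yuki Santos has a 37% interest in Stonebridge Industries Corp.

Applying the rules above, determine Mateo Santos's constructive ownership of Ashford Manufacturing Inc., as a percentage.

By parent–child attribution (R1), Mateo Santos is treated as also owning Yuki Santos's interest in Summit Capital LLC, giving 70% + 30% = 100%.
By parent–child attribution (R1), Mateo Santos is treated as also owning Yuki Santos's interest in Stonebridge Industries Corp, giving 14% + 37% = 51%.
Chain via Summit Capital LLC → Talon Foods Inc. (R3): 100% × 67% × 12% = 8.04% of Ashford Manufacturing Inc.
Chain via Stonebridge Industries Corp. → Silverbay Ventures LLC (R3): 51% × 51% × 78% = 20.2878% of Ashford Manufacturing Inc.
Aggregating (R2): 8.04% + 20.2878% = 28.3278%.

28.3278%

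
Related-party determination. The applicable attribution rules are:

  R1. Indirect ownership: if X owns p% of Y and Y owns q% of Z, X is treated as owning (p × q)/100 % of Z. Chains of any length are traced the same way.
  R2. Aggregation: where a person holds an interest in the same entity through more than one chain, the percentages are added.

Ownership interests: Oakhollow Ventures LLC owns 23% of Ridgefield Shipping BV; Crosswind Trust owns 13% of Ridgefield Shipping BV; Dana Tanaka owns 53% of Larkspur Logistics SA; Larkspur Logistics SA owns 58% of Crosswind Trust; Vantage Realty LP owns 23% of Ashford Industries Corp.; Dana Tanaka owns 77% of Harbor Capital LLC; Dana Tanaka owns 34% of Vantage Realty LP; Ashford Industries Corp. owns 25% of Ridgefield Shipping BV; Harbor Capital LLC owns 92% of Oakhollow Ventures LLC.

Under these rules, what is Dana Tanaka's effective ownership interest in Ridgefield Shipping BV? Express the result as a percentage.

Chain via Harbor Capital LLC → Oakhollow Ventures LLC (R1): 77% × 92% × 23% = 16.2932% of Ridgefield Shipping BV.
Chain via Larkspur Logistics SA → Crosswind Trust (R1): 53% × 58% × 13% = 3.9962% of Ridgefield Shipping BV.
Chain via Vantage Realty LP → Ashford Industries Corp. (R1): 34% × 23% × 25% = 1.955% of Ridgefield Shipping BV.
Aggregating (R2): 16.2932% + 3.9962% + 1.955% = 22.2444%.

22.2444%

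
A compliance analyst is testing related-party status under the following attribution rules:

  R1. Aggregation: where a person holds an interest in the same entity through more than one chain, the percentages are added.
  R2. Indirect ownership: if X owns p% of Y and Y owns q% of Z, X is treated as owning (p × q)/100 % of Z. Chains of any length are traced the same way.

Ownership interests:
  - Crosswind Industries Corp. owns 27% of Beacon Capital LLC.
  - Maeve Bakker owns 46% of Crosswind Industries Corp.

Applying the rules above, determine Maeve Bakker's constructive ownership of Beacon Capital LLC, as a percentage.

12.42%

Chain via Crosswind Industries Corp. (R2): 46% × 27% = 12.42% of Beacon Capital LLC.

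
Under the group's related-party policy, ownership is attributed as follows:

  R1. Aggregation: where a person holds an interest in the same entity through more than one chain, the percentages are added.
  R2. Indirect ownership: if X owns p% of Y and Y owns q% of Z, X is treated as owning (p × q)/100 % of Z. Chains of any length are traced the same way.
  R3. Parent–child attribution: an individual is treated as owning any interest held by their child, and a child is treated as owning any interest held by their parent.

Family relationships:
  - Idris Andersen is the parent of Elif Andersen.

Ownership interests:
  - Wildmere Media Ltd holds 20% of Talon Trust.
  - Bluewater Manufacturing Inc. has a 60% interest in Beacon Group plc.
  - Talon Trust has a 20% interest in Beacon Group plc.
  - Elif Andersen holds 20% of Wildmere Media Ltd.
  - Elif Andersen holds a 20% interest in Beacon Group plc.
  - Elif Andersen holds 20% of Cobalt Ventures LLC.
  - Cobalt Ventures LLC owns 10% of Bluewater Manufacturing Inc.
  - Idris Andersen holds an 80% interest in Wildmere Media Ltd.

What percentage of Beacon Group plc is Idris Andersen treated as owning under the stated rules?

25.2%

By parent–child attribution (R3), Idris Andersen is treated as also owning Elif Andersen's interest in Wildmere Media Ltd, giving 80% + 20% = 100%.
By parent–child attribution (R3), Idris Andersen is treated as owning Elif Andersen's 20% interest in Cobalt Ventures LLC.
By parent–child attribution (R3), Idris Andersen is treated as owning Elif Andersen's 20% interest in Beacon Group plc.
Chain via Wildmere Media Ltd → Talon Trust (R2): 100% × 20% × 20% = 4% of Beacon Group plc.
Chain via Cobalt Ventures LLC → Bluewater Manufacturing Inc. (R2): 20% × 10% × 60% = 1.2% of Beacon Group plc.
Direct interest in Beacon Group plc: 20%.
Aggregating (R1): 4% + 1.2% + 20% = 25.2%.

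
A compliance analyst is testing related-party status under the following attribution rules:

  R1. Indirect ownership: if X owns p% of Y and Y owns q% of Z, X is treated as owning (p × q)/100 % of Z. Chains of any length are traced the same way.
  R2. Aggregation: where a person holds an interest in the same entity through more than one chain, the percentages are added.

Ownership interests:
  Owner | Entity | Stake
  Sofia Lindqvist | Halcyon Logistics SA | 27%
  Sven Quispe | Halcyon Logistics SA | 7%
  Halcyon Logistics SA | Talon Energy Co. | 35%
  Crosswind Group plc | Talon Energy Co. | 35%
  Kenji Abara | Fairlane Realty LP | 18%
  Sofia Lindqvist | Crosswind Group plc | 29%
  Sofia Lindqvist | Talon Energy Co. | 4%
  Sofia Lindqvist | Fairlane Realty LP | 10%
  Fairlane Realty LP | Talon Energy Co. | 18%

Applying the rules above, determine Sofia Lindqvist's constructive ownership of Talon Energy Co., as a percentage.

Chain via Halcyon Logistics SA (R1): 27% × 35% = 9.45% of Talon Energy Co.
Chain via Crosswind Group plc (R1): 29% × 35% = 10.15% of Talon Energy Co.
Chain via Fairlane Realty LP (R1): 10% × 18% = 1.8% of Talon Energy Co.
Direct interest in Talon Energy Co: 4%.
Aggregating (R2): 9.45% + 10.15% + 1.8% + 4% = 25.4%.

25.4%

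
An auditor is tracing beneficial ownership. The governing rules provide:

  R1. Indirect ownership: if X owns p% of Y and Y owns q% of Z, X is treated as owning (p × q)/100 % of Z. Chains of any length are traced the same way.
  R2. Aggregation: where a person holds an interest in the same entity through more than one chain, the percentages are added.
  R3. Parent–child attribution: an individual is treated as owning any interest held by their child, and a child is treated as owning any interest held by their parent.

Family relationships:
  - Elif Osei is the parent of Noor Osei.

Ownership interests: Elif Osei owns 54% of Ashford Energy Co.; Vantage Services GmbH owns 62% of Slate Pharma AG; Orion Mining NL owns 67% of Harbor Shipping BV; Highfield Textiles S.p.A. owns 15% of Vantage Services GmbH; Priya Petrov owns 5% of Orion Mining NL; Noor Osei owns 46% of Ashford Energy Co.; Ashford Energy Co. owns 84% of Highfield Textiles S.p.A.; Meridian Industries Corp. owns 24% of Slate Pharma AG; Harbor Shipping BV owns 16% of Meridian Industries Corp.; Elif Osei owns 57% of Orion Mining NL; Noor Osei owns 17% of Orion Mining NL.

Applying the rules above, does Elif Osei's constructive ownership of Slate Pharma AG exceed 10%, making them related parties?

No

By parent–child attribution (R3), Elif Osei is treated as also owning Noor Osei's interest in Ashford Energy Co, giving 54% + 46% = 100%.
By parent–child attribution (R3), Elif Osei is treated as also owning Noor Osei's interest in Orion Mining NL, giving 57% + 17% = 74%.
Chain via Ashford Energy Co. → Highfield Textiles S.p.A. → Vantage Services GmbH (R1): 100% × 84% × 15% × 62% = 7.812% of Slate Pharma AG.
Chain via Orion Mining NL → Harbor Shipping BV → Meridian Industries Corp. (R1): 74% × 67% × 16% × 24% = 1.903872% of Slate Pharma AG.
Aggregating (R2): 7.812% + 1.903872% = 9.715872%.
9.715872% does not exceed the 10% threshold, so Elif is not a related party to Slate Pharma AG.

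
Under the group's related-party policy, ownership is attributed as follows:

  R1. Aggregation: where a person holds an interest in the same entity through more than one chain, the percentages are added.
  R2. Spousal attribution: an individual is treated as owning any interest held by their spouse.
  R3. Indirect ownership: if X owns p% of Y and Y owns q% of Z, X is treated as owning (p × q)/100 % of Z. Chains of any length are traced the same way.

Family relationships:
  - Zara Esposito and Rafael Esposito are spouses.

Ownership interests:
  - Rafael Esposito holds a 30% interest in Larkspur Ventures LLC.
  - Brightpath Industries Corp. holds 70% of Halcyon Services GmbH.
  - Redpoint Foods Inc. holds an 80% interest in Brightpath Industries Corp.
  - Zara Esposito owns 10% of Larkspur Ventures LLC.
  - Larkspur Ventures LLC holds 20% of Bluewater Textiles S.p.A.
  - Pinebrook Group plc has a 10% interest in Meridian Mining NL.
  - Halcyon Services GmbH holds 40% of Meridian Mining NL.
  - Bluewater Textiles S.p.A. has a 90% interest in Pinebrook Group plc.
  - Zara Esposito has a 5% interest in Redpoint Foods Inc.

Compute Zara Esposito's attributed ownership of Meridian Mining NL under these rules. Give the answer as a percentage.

By spousal attribution (R2), Zara Esposito is treated as also owning Rafael Esposito's interest in Larkspur Ventures LLC, giving 10% + 30% = 40%.
Chain via Larkspur Ventures LLC → Bluewater Textiles S.p.A. → Pinebrook Group plc (R3): 40% × 20% × 90% × 10% = 0.72% of Meridian Mining NL.
Chain via Redpoint Foods Inc. → Brightpath Industries Corp. → Halcyon Services GmbH (R3): 5% × 80% × 70% × 40% = 1.12% of Meridian Mining NL.
Aggregating (R1): 0.72% + 1.12% = 1.84%.

1.84%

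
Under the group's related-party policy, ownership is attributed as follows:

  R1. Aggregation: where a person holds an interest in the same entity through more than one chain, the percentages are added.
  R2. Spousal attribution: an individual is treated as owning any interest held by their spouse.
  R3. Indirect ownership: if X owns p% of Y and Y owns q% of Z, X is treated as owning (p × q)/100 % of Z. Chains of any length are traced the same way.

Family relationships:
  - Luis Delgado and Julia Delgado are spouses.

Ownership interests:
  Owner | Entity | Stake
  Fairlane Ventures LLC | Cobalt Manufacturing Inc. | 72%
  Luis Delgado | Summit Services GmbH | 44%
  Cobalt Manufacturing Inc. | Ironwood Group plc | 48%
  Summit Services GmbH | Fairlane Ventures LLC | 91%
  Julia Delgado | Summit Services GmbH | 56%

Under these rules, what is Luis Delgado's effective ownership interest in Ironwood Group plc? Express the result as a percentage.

By spousal attribution (R2), Luis Delgado is treated as also owning Julia Delgado's interest in Summit Services GmbH, giving 44% + 56% = 100%.
Chain via Summit Services GmbH → Fairlane Ventures LLC → Cobalt Manufacturing Inc. (R3): 100% × 91% × 72% × 48% = 31.4496% of Ironwood Group plc.

31.4496%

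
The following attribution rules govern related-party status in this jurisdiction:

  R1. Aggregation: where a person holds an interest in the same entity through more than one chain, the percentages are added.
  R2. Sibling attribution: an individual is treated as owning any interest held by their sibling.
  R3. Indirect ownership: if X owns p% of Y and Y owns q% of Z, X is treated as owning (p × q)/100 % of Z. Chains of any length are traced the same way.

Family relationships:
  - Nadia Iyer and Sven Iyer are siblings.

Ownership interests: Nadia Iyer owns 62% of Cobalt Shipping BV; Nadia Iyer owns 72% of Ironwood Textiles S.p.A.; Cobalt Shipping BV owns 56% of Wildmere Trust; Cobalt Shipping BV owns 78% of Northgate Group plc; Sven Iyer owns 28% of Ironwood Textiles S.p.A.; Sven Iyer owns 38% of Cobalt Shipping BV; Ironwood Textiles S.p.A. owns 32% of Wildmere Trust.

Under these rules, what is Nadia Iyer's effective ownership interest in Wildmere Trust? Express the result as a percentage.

By sibling attribution (R2), Nadia Iyer is treated as also owning Sven Iyer's interest in Cobalt Shipping BV, giving 62% + 38% = 100%.
By sibling attribution (R2), Nadia Iyer is treated as also owning Sven Iyer's interest in Ironwood Textiles S.p.A, giving 72% + 28% = 100%.
Chain via Cobalt Shipping BV (R3): 100% × 56% = 56% of Wildmere Trust.
Chain via Ironwood Textiles S.p.A. (R3): 100% × 32% = 32% of Wildmere Trust.
Aggregating (R1): 56% + 32% = 88%.

88%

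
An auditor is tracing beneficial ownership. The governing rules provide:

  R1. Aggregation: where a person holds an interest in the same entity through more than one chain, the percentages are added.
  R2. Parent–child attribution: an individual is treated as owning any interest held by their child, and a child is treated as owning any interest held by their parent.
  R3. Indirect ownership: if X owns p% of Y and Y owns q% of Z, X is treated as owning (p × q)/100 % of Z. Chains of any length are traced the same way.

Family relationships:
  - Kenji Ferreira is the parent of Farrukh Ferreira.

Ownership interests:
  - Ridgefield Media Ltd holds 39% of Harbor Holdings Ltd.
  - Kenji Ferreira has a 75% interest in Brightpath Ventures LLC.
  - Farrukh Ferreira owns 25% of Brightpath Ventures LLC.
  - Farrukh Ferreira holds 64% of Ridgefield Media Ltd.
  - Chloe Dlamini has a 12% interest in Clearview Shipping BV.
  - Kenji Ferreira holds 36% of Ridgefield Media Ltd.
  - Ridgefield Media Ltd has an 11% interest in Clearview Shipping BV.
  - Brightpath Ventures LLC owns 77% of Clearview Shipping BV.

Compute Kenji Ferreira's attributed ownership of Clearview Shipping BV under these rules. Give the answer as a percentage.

88%

By parent–child attribution (R2), Kenji Ferreira is treated as also owning Farrukh Ferreira's interest in Brightpath Ventures LLC, giving 75% + 25% = 100%.
By parent–child attribution (R2), Kenji Ferreira is treated as also owning Farrukh Ferreira's interest in Ridgefield Media Ltd, giving 36% + 64% = 100%.
Chain via Brightpath Ventures LLC (R3): 100% × 77% = 77% of Clearview Shipping BV.
Chain via Ridgefield Media Ltd (R3): 100% × 11% = 11% of Clearview Shipping BV.
Aggregating (R1): 77% + 11% = 88%.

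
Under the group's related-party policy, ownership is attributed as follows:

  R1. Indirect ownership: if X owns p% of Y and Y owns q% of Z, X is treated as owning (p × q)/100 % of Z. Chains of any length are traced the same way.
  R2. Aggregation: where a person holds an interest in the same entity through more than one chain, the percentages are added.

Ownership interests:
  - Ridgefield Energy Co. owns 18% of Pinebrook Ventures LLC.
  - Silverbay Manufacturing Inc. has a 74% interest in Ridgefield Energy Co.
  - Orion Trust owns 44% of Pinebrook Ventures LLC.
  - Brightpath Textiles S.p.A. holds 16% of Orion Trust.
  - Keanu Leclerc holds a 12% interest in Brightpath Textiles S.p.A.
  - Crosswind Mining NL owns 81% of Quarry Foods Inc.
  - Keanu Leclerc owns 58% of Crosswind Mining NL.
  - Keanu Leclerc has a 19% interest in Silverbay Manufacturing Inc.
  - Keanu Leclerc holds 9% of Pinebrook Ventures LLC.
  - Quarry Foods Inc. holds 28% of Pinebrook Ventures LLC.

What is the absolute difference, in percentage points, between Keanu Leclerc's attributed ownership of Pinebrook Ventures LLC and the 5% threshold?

Chain via Crosswind Mining NL → Quarry Foods Inc. (R1): 58% × 81% × 28% = 13.1544% of Pinebrook Ventures LLC.
Chain via Brightpath Textiles S.p.A. → Orion Trust (R1): 12% × 16% × 44% = 0.8448% of Pinebrook Ventures LLC.
Chain via Silverbay Manufacturing Inc. → Ridgefield Energy Co. (R1): 19% × 74% × 18% = 2.5308% of Pinebrook Ventures LLC.
Direct interest in Pinebrook Ventures LLC: 9%.
Aggregating (R2): 13.1544% + 0.8448% + 2.5308% + 9% = 25.53%.
25.53% exceeds the 5% threshold by 20.53 percentage points.

20.53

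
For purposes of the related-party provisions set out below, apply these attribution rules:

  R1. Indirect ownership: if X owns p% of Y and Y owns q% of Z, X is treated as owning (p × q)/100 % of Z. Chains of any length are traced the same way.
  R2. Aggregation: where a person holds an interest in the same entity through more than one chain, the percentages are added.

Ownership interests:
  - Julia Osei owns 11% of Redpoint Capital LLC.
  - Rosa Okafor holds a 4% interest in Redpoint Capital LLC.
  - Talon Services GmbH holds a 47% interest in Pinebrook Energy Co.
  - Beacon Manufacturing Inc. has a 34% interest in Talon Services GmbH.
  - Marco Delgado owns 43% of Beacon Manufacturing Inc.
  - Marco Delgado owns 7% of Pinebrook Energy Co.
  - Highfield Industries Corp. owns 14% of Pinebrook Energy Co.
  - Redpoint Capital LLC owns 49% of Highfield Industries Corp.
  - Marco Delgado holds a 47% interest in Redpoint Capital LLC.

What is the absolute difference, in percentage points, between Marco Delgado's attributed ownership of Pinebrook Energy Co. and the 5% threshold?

12.0956

Chain via Redpoint Capital LLC → Highfield Industries Corp. (R1): 47% × 49% × 14% = 3.2242% of Pinebrook Energy Co.
Chain via Beacon Manufacturing Inc. → Talon Services GmbH (R1): 43% × 34% × 47% = 6.8714% of Pinebrook Energy Co.
Direct interest in Pinebrook Energy Co: 7%.
Aggregating (R2): 3.2242% + 6.8714% + 7% = 17.0956%.
17.0956% exceeds the 5% threshold by 12.0956 percentage points.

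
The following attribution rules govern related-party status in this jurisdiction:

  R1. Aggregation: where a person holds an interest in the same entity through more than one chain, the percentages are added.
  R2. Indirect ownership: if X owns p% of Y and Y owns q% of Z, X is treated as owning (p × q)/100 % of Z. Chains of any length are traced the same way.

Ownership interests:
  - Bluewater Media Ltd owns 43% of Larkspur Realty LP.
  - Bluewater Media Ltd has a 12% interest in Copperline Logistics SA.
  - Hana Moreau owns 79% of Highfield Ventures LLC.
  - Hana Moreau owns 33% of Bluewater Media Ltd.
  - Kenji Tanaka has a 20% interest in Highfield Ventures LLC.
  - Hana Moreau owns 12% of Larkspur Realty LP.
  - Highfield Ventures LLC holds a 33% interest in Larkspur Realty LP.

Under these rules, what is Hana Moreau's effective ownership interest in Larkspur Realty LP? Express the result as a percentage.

Chain via Highfield Ventures LLC (R2): 79% × 33% = 26.07% of Larkspur Realty LP.
Chain via Bluewater Media Ltd (R2): 33% × 43% = 14.19% of Larkspur Realty LP.
Direct interest in Larkspur Realty LP: 12%.
Aggregating (R1): 26.07% + 14.19% + 12% = 52.26%.

52.26%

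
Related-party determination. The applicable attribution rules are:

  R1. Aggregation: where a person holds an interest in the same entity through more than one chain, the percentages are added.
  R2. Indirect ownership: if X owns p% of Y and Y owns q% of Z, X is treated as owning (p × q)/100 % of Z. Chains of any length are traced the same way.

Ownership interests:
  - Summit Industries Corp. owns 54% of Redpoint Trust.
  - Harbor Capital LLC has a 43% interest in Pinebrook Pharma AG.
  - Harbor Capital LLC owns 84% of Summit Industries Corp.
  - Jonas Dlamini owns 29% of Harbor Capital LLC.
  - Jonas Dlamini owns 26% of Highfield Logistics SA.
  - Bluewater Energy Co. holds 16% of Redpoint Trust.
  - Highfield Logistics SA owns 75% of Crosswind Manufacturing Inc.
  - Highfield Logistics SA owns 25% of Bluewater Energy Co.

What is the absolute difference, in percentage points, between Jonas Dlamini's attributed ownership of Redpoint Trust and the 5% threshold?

Chain via Harbor Capital LLC → Summit Industries Corp. (R2): 29% × 84% × 54% = 13.1544% of Redpoint Trust.
Chain via Highfield Logistics SA → Bluewater Energy Co. (R2): 26% × 25% × 16% = 1.04% of Redpoint Trust.
Aggregating (R1): 13.1544% + 1.04% = 14.1944%.
14.1944% exceeds the 5% threshold by 9.1944 percentage points.

9.1944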